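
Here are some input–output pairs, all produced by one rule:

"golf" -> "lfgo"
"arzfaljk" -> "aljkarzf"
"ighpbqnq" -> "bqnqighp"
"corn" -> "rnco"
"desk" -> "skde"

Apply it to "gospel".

Rule — swap the front and back halves of the string.
So "gospel" becomes "pelgos".

pelgos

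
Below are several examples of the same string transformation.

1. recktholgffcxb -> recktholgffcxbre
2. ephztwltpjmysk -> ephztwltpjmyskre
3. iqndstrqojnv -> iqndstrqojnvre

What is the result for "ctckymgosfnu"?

ctckymgosfnure

The pattern: append "re".
On "ctckymgosfnu" that produces "ctckymgosfnure".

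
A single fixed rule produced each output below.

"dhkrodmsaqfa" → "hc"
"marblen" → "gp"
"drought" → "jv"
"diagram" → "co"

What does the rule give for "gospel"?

In each case the input is transformed by: shift every letter 2 places forward in the alphabet (wrapping around), then keep only the last 2 characters.
Working it through for "gospel": intermediate "iqurgn", final "gn".

gn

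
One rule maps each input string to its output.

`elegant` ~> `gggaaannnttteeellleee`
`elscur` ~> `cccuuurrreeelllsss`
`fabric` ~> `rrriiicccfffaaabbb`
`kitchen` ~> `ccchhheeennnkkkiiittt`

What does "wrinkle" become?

nnnkkkllleeewwwrrriii

The pattern: move the first 3 characters to the end (rotate left by 3), then repeat every character 3 times.
Working it through for "wrinkle": intermediate "nklewri", final "nnnkkkllleeewwwrrriii".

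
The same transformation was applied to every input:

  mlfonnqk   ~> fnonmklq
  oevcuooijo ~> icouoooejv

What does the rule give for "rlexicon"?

Rule — take characters alternately from the front and the back (1st, last, 2nd, 2nd-last, ...), then swap the front and back halves of the string.
Working it through for "rlexicon": intermediate "rnloecxi", final "ecxirnlo".

ecxirnlo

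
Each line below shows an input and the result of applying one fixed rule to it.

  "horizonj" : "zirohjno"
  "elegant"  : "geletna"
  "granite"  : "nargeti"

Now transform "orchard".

hcrodra

The pattern: move the last 3 characters to the front (rotate right by 3), then reverse the string.
"orchard" → "ardorch" → "hcrodra".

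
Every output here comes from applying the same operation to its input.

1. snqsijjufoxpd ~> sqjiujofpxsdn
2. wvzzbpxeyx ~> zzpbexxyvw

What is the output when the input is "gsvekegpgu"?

Each output is the input with this applied: move the first 2 characters to the end (rotate left by 2), then swap each adjacent pair of characters (1↔2, 3↔4, ...).
For "gsvekegpgu", step one produces "vekegpgugs"; step two turns that into "evekpgugsg".

evekpgugsg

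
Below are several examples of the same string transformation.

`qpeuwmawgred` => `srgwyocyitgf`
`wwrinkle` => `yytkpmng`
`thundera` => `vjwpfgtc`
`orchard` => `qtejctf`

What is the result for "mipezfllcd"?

What's happening: shift every letter 2 places forward in the alphabet (wrapping around).
On "mipezfllcd" that produces "okrgbhnnef".

okrgbhnnef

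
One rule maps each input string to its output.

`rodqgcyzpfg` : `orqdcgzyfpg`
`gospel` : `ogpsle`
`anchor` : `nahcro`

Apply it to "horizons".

ohirozsn

The pattern: swap each adjacent pair of characters (1↔2, 3↔4, ...).
So "horizons" becomes "ohirozsn".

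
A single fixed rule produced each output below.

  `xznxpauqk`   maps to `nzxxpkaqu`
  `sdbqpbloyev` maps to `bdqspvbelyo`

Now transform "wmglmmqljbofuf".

Rule — move the first 2 characters to the end (rotate left by 2), then take characters alternately from the front and the back (1st, last, 2nd, 2nd-last, ...).
"wmglmmqljbofuf" → "glmmqljbofufwm" → "gmlwmfmuqflojb".

gmlwmfmuqflojb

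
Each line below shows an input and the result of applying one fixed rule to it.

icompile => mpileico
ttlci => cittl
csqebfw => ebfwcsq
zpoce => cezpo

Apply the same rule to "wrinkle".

Each output is the input with this applied: move the first 3 characters to the end (rotate left by 3).
Applying that to "wrinkle" gives "nklewri".

nklewri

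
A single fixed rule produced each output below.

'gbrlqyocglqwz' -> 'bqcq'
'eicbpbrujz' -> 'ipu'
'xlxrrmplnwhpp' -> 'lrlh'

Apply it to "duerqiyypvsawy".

uqysy

The transformation: keep one character in every 3, starting at position 2 (positions 2nd, 5th, 8th, ...).
For "duerqiyypvsawy" the result is "uqysy".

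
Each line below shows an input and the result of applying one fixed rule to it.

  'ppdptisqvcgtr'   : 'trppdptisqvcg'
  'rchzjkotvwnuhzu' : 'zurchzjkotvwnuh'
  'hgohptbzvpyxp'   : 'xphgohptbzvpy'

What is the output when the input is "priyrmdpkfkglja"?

japriyrmdpkfkgl

In each case the input is transformed by: move the last 2 characters to the front (rotate right by 2).
On "priyrmdpkfkglja" that produces "japriyrmdpkfkgl".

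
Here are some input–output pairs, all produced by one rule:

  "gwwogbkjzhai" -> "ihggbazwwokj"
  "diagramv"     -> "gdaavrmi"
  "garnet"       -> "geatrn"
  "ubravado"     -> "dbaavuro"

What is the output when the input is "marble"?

Each output is the input with this applied: sort the characters into reverse alphabetical order, then swap the front and back halves of the string.
On "marble": the first step gives "rmleba", and the second then gives "ebarml".
(Check on "gwwogbkjzhai": → "zwwokjihggba" → "ihggbazwwokj" ✓)

ebarml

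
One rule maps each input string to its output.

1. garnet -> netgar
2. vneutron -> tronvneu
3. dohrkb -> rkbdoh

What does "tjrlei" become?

Looking at the pairs, the operation is to swap the front and back halves of the string.
"tjrlei" → "leitjr".

leitjr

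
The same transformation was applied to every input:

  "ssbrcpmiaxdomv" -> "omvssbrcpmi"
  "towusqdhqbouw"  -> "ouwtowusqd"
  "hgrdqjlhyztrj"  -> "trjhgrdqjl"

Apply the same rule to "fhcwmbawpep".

pepfhcwm

The rule is to move the last 3 characters to the front (rotate right by 3), then delete the last 3 characters.
Doing the same to "fhcwmbawpep": "pepfhcwm".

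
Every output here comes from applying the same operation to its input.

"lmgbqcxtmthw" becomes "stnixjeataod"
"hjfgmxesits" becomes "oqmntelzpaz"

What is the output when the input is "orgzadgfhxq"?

Looking at the pairs, the operation is to shift every letter 7 places forward in the alphabet (wrapping around).
Doing the same to "orgzadgfhxq": "vynghknmoex".

vynghknmoex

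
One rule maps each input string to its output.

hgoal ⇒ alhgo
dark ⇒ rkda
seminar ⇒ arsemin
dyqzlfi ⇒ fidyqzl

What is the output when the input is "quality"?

tyquali

Each output is the input with this applied: move the last 2 characters to the front (rotate right by 2).
For "quality" the result is "tyquali".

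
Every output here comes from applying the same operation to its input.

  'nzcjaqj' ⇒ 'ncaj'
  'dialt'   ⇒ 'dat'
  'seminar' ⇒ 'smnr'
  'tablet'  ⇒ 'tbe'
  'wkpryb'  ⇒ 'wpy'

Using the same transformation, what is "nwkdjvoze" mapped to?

nkjoe

Rule — keep every other character starting from the first (positions 1st, 3rd, 5th, ...).
"nwkdjvoze" → "nkjoe".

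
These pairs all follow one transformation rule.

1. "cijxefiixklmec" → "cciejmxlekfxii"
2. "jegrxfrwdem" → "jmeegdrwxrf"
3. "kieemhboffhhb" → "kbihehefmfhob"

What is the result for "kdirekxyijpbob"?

The pattern: take characters alternately from the front and the back (1st, last, 2nd, 2nd-last, ...).
"kdirekxyijpbob" → "kbdoibrpejkixy".

kbdoibrpejkixy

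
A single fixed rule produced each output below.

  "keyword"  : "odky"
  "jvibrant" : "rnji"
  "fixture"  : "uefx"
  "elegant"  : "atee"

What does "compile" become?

iecm

In each case the input is transformed by: keep every other character starting from the first (positions 1st, 3rd, 5th, ...), then move the last 2 characters to the front (rotate right by 2).
Applying both steps to "compile": "cmie", then "iecm".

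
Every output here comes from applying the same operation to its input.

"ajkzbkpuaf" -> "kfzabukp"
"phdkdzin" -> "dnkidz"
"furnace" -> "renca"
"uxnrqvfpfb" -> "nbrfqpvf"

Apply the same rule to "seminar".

What's happening: delete the first 2 characters, then take characters alternately from the front and the back (1st, last, 2nd, 2nd-last, ...).
Working it through for "seminar": intermediate "minar", final "mrian".
(Check on "phdkdzin": → "dkdzin" → "dnkidz" ✓)

mrian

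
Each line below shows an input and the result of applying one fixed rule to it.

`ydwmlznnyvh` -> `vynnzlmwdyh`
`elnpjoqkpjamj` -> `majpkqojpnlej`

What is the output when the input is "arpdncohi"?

hocndprai

The pattern: reverse the string, then move the first character to the end.
Working it through for "arpdncohi": intermediate "ihocndpra", final "hocndprai".
(Check on "ydwmlznnyvh": → "hvynnzlmwdy" → "vynnzlmwdyh" ✓)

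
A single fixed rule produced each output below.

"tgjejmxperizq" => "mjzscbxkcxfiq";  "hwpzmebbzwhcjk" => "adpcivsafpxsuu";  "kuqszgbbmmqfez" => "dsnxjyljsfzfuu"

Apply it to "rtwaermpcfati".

kbmmpttyxvkif

The rule is to take characters alternately from the front and the back (1st, last, 2nd, 2nd-last, ...), then shift every letter 7 places backward in the alphabet (wrapping around).
On "rtwaermpcfati" that produces "kbmmpttyxvkif".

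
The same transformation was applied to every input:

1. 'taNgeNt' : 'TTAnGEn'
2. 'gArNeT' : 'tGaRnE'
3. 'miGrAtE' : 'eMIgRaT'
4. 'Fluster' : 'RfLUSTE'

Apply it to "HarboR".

rhARBO

The pattern: flip the case of every letter, then move the last character to the front.
For "HarboR", step one produces "hARBOr"; step two turns that into "rhARBO".
(Check on "Fluster": → "fLUSTER" → "RfLUSTE" ✓)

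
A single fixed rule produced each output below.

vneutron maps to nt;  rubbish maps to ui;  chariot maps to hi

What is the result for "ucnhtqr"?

ct

The pattern: move the last character to the front, then keep one character in every 3, starting at position 3 (positions 3rd, 6th, 9th, ...).
Working it through for "ucnhtqr": intermediate "rucnhtq", final "ct".
(Check on "chariot": → "tchario" → "hi" ✓)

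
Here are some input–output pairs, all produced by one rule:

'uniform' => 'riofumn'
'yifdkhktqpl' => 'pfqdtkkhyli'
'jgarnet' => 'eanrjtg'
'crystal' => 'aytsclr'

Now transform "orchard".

rcahodr

Rule — take characters alternately from the front and the back (1st, last, 2nd, 2nd-last, ...), then move the first 3 characters to the end (rotate left by 3).
So "orchard" becomes "rcahodr".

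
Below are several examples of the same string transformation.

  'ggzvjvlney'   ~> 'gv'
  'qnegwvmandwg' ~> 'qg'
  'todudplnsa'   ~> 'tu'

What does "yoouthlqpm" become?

yu

What's happening: keep one character in every 3, starting at position 1 (positions 1st, 4th, 7th, ...), then keep only the first 2 characters.
"yoouthlqpm" → "yu".
(Check on "todudplnsa": → "tula" → "tu" ✓)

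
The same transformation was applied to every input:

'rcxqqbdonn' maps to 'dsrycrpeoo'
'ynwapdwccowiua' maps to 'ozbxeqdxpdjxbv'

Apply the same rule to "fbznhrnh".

cgoasiio

The transformation: swap each adjacent pair of characters (1↔2, 3↔4, ...), then shift every letter 1 place forward in the alphabet (wrapping around).
Applying that to "fbznhrnh" gives "cgoasiio".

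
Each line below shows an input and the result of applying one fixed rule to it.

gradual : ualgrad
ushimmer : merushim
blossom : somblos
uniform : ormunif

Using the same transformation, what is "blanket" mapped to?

ketblan

The pattern: move the last 3 characters to the front (rotate right by 3).
For "blanket" the result is "ketblan".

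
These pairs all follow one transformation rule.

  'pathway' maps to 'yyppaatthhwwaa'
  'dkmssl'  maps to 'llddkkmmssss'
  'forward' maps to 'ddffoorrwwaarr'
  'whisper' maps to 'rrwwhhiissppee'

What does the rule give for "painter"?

In each case the input is transformed by: double every character, then move the last 2 characters to the front (rotate right by 2).
Applying both steps to "painter": "ppaaiinntteerr", then "rrppaaiinnttee".
(Check on "pathway": → "ppaatthhwwaayy" → "yyppaatthhwwaa" ✓)

rrppaaiinnttee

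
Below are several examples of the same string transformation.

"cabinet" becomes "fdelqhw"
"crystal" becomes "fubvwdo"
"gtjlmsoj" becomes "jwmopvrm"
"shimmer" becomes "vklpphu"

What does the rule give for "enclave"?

Looking at the pairs, the operation is to shift every letter 3 places forward in the alphabet (wrapping around).
So "enclave" becomes "hqfodyh".

hqfodyh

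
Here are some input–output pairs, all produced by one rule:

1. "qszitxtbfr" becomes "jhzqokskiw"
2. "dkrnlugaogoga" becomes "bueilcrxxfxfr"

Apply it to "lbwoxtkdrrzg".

In each case the input is transformed by: swap each adjacent pair of characters (1↔2, 3↔4, ...), then shift every letter 9 places backward in the alphabet (wrapping around).
On "lbwoxtkdrrzg" that produces "scfnkoubiixq".

scfnkoubiixq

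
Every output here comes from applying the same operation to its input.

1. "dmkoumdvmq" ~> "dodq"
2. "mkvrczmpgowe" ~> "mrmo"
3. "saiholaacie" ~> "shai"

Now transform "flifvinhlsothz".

The pattern: keep one character in every 3, starting at position 1 (positions 1st, 4th, 7th, ...).
For "flifvinhlsothz" the result is "ffnsh".

ffnsh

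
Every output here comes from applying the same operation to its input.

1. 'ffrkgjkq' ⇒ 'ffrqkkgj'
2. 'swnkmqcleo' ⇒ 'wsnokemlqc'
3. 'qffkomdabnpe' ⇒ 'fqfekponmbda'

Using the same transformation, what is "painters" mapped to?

apisnrte

What's happening: move the first character to the end, then take characters alternately from the front and the back (1st, last, 2nd, 2nd-last, ...).
Working it through for "painters": intermediate "aintersp", final "apisnrte".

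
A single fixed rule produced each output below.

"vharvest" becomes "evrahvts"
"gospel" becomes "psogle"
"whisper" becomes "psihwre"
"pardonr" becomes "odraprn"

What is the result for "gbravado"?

avarbgod

Looking at the pairs, the operation is to reverse the string, then move the first 2 characters to the end (rotate left by 2).
Working it through for "gbravado": intermediate "odavarbg", final "avarbgod".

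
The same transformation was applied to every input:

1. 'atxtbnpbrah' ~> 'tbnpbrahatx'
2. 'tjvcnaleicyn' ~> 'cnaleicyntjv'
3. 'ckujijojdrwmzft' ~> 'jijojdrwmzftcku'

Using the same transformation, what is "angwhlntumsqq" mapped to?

whlntumsqqang

What's happening: move the first 3 characters to the end (rotate left by 3).
For "angwhlntumsqq" the result is "whlntumsqqang".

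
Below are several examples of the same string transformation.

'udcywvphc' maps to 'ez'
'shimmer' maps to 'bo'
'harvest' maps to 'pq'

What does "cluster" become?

bo

Looking at the pairs, the operation is to shift every letter 3 places backward in the alphabet (wrapping around), then keep only the last 2 characters.
Starting from "cluster": after the first operation, "zirpqbo"; after the second, "bo".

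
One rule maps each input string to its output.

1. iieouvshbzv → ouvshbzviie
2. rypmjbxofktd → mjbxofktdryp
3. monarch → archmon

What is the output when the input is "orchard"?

The transformation: move the first 3 characters to the end (rotate left by 3).
For "orchard" the result is "hardorc".

hardorc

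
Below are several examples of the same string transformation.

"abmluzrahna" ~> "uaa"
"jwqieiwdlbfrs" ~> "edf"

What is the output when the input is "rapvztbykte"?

zye

In each case the input is transformed by: delete the first 2 characters, then keep one character in every 3, starting at position 3 (positions 3rd, 6th, 9th, ...).
Applying both steps to "rapvztbykte": "pvztbykte", then "zye".
(Check on "abmluzrahna": → "mluzrahna" → "uaa" ✓)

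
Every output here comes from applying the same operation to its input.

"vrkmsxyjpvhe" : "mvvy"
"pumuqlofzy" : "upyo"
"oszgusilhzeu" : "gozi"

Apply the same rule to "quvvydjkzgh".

Each output is the input with this applied: keep one character in every 3, starting at position 1 (positions 1st, 4th, 7th, ...), then swap each adjacent pair of characters (1↔2, 3↔4, ...).
For "quvvydjkzgh", step one produces "qvjg"; step two turns that into "vqgj".

vqgj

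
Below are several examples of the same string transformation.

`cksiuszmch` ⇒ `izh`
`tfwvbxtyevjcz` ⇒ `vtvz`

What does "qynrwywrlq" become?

Rule — delete the first 3 characters, then keep one character in every 3, starting at position 1 (positions 1st, 4th, 7th, ...).
Applying that to "qynrwywrlq" gives "rwq".
(Check on "tfwvbxtyevjcz": → "vbxtyevjcz" → "vtvz" ✓)

rwq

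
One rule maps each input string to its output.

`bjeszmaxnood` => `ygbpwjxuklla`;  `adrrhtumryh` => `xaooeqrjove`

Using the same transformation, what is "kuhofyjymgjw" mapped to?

hrelcvgvjdgt

The transformation: shift every letter 3 places backward in the alphabet (wrapping around).
"kuhofyjymgjw" → "hrelcvgvjdgt".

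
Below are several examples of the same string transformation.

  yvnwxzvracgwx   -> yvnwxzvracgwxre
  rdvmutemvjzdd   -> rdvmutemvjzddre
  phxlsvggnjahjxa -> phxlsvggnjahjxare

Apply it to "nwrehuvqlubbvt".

The transformation: append "re".
Applying that to "nwrehuvqlubbvt" gives "nwrehuvqlubbvtre".

nwrehuvqlubbvtre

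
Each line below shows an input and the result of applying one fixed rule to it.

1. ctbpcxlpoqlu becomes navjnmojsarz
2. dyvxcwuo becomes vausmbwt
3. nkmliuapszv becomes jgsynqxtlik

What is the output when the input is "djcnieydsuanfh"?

What's happening: shift every letter 2 places backward in the alphabet (wrapping around), then move the first 3 characters to the end (rotate left by 3).
For "djcnieydsuanfh" the result is "lgcwbqsyldfbha".
(Check on "nkmliuapszv": → "likjgsynqxt" → "jgsynqxtlik" ✓)

lgcwbqsyldfbha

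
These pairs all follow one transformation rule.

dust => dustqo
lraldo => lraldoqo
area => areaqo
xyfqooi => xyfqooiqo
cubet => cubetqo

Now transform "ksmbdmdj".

ksmbdmdjqo

Rule — append "qo".
Applying that to "ksmbdmdj" gives "ksmbdmdjqo".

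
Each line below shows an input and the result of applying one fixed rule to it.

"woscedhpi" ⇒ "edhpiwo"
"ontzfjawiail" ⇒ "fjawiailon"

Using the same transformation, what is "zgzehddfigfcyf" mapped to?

hddfigfcyfzg

The transformation: move the first 2 characters to the end (rotate left by 2), then delete the first 2 characters.
Starting from "zgzehddfigfcyf": after the first operation, "zehddfigfcyfzg"; after the second, "hddfigfcyfzg".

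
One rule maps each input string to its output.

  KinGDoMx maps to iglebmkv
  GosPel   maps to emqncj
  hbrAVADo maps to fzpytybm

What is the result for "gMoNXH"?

ekmlvf

Looking at the pairs, the operation is to shift every letter 2 places backward in the alphabet (wrapping around), then convert every letter to lowercase.
Starting from "gMoNXH": after the first operation, "eKmLVF"; after the second, "ekmlvf".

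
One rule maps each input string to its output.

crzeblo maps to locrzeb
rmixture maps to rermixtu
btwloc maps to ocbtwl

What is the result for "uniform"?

What's happening: move the last 2 characters to the front (rotate right by 2).
Applying that to "uniform" gives "rmunifo".

rmunifo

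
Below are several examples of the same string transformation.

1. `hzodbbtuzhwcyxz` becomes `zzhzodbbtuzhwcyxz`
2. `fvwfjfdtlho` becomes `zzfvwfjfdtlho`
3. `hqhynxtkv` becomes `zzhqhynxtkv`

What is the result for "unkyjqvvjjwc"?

zzunkyjqvvjjwc

The transformation: prepend "zz".
Applying that to "unkyjqvvjjwc" gives "zzunkyjqvvjjwc".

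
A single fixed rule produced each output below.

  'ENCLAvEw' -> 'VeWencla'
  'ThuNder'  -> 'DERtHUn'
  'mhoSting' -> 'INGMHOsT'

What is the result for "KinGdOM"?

DomkINg

The transformation: move the last 3 characters to the front (rotate right by 3), then flip the case of every letter.
On "KinGdOM": the first step gives "dOMKinG", and the second then gives "DomkINg".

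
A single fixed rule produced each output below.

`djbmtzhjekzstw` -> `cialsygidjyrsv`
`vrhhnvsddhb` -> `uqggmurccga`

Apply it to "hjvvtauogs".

Looking at the pairs, the operation is to shift every letter 1 place backward in the alphabet (wrapping around).
"hjvvtauogs" → "giuusztnfr".

giuusztnfr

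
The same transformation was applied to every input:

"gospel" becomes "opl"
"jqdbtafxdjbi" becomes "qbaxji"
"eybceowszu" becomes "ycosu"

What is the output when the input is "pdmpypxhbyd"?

dpphy

The rule is to keep every other character starting from the second (positions 2nd, 4th, 6th, ...).
Applying that to "pdmpypxhbyd" gives "dpphy".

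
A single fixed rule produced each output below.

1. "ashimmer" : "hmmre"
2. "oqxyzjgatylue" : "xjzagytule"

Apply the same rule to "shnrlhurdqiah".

The transformation: swap each adjacent pair of characters (1↔2, 3↔4, ...), then delete the first 3 characters.
So "shnrlhurdqiah" becomes "nhlruqdaih".

nhlruqdaih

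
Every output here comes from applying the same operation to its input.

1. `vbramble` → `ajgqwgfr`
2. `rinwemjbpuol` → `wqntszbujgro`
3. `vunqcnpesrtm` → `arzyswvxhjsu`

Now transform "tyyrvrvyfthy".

yddmdywkadwa

The rule is to shift every letter 5 places forward in the alphabet (wrapping around), then take characters alternately from the front and the back (1st, last, 2nd, 2nd-last, ...).
"tyyrvrvyfthy" → "yddwawadkymd" → "yddmdywkadwa".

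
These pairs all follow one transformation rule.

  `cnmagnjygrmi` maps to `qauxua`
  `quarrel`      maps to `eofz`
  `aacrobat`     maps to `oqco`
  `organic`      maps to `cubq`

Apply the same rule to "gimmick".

The pattern: shift every letter 12 places backward in the alphabet (wrapping around), then keep every other character starting from the first (positions 1st, 3rd, 5th, ...).
"gimmick" → "uwaawqy" → "uawy".

uawy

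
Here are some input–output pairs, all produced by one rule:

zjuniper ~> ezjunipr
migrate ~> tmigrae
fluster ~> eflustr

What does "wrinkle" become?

lwrinke

Rule — move the last character to the front, then swap the first and last characters.
Applying both steps to "wrinkle": "ewrinkl", then "lwrinke".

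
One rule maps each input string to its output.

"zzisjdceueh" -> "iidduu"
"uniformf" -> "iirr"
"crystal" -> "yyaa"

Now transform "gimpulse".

Each output is the input with this applied: keep one character in every 3, starting at position 3 (positions 3rd, 6th, 9th, ...), then double every character.
"gimpulse" → "mmll".

mmll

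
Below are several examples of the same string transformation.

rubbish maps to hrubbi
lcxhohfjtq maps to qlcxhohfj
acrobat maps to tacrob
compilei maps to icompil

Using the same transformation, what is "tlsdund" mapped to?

dtlsdu

The pattern: move the last 2 characters to the front (rotate right by 2), then delete the first character.
For "tlsdund", step one produces "ndtlsdu"; step two turns that into "dtlsdu".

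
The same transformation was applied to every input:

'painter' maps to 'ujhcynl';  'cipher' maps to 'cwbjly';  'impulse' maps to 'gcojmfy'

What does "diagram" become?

cxauulg

Looking at the pairs, the operation is to shift every letter 6 places backward in the alphabet (wrapping around), then swap each adjacent pair of characters (1↔2, 3↔4, ...).
"diagram" → "cxauulg".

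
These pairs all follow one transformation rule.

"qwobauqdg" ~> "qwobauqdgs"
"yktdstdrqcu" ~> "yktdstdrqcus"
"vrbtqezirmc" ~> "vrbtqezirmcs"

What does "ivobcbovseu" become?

ivobcbovseus

In each case the input is transformed by: append "s".
For "ivobcbovseu" the result is "ivobcbovseus".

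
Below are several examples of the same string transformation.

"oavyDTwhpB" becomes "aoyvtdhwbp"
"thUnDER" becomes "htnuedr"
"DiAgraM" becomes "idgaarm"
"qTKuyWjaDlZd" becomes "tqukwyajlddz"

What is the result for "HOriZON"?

ohirozn

Rule — swap each adjacent pair of characters (1↔2, 3↔4, ...), then convert every letter to lowercase.
On "HOriZON": the first step gives "OHirOZN", and the second then gives "ohirozn".
(Check on "thUnDER": → "htnUEDR" → "htnuedr" ✓)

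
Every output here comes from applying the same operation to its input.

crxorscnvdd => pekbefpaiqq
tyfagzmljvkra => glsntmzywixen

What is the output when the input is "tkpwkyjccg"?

gxcjxlwppt

In each case the input is transformed by: shift every letter 13 places forward in the alphabet (wrapping around) — i.e. ROT13.
For "tkpwkyjccg" the result is "gxcjxlwppt".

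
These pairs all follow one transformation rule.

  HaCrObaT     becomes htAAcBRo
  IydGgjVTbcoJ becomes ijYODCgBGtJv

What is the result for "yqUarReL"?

YlQEurAR

Rule — take characters alternately from the front and the back (1st, last, 2nd, 2nd-last, ...), then flip the case of every letter.
Working it through for "yqUarReL": intermediate "yLqeURar", final "YlQEurAR".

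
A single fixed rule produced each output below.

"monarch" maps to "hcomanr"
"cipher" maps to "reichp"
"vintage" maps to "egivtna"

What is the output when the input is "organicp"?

Each output is the input with this applied: move the last 2 characters to the front (rotate right by 2), then swap each adjacent pair of characters (1↔2, 3↔4, ...).
So "organicp" becomes "pcroagin".

pcroagin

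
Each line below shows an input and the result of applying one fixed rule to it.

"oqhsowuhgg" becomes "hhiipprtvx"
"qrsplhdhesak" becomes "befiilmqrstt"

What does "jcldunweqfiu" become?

defgjkmorvvx

The pattern: sort the characters into alphabetical order, then shift every letter 1 place forward in the alphabet (wrapping around).
For "jcldunweqfiu", step one produces "cdefijlnquuw"; step two turns that into "defgjkmorvvx".
(Check on "qrsplhdhesak": → "adehhklpqrss" → "befiilmqrstt" ✓)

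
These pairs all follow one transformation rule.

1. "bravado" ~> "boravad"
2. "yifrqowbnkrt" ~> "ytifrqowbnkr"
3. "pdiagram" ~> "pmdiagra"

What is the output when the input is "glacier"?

In each case the input is transformed by: swap the first and last characters, then move the last character to the front.
"glacier" → "rlacieg" → "grlacie".
(Check on "yifrqowbnkrt": → "tifrqowbnkry" → "ytifrqowbnkr" ✓)

grlacie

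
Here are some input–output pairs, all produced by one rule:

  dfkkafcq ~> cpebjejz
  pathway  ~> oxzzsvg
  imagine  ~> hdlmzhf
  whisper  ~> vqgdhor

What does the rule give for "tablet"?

sszdak

Rule — take characters alternately from the front and the back (1st, last, 2nd, 2nd-last, ...), then shift every letter 1 place backward in the alphabet (wrapping around).
"tablet" → "ttaebl" → "sszdak".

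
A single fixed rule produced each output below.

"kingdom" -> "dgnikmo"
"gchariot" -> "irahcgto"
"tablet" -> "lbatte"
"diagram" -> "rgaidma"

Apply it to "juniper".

What's happening: move the last 2 characters to the front (rotate right by 2), then reverse the string.
Starting from "juniper": after the first operation, "erjunip"; after the second, "pinujre".

pinujre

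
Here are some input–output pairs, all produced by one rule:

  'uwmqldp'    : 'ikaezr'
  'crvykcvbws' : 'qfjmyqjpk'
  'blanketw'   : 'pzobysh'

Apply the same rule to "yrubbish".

mfippwg

Rule — shift every letter 12 places backward in the alphabet (wrapping around), then delete the last character.
Starting from "yrubbish": after the first operation, "mfippwgv"; after the second, "mfippwg".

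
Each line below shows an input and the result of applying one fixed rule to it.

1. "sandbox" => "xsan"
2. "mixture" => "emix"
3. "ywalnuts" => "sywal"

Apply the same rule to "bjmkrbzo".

The transformation: move the last character to the front, then delete the last 3 characters.
For "bjmkrbzo", step one produces "objmkrbz"; step two turns that into "objmk".

objmk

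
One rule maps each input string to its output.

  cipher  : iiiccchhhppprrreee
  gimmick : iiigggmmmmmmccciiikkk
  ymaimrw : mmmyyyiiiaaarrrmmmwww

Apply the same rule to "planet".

lllpppnnnaaattteee

Looking at the pairs, the operation is to swap each adjacent pair of characters (1↔2, 3↔4, ...), then repeat every character 3 times.
Applying both steps to "planet": "lpnate", then "lllpppnnnaaattteee".
(Check on "ymaimrw": → "myiarmw" → "mmmyyyiiiaaarrrmmmwww" ✓)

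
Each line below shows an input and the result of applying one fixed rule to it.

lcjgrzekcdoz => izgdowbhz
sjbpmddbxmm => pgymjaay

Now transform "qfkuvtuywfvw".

nchrsqrvt

What's happening: shift every letter 3 places backward in the alphabet (wrapping around), then delete the last 3 characters.
For "qfkuvtuywfvw" the result is "nchrsqrvt".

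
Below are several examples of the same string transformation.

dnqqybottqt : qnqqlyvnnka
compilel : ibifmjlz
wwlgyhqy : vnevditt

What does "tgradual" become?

In each case the input is transformed by: shift every letter 3 places backward in the alphabet (wrapping around), then reverse the string.
Applying both steps to "tgradual": "qdoxarxi", then "ixraxodq".

ixraxodq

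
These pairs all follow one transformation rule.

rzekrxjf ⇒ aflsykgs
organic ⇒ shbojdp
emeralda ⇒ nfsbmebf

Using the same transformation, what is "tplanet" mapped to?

qmbofuu

Rule — shift every letter 1 place forward in the alphabet (wrapping around), then move the first character to the end.
Applying both steps to "tplanet": "uqmbofu", then "qmbofuu".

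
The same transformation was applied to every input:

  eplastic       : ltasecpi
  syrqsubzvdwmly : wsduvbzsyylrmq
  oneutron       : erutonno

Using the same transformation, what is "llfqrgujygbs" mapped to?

The rule is to take characters alternately from the front and the back (1st, last, 2nd, 2nd-last, ...), then swap the front and back halves of the string.
"llfqrgujygbs" → "qyrjgulslbfg".

qyrjgulslbfg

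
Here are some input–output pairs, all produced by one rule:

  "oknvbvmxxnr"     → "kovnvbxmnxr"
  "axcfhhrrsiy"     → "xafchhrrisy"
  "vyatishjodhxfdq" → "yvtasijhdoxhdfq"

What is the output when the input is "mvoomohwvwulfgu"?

vmooomwhwvlugfu

Rule — swap each adjacent pair of characters (1↔2, 3↔4, ...).
For "mvoomohwvwulfgu" the result is "vmooomwhwvlugfu".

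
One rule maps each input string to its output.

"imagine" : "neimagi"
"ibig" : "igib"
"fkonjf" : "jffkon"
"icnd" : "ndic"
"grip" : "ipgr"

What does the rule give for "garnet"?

The transformation: move the last 2 characters to the front (rotate right by 2).
Applying that to "garnet" gives "etgarn".

etgarn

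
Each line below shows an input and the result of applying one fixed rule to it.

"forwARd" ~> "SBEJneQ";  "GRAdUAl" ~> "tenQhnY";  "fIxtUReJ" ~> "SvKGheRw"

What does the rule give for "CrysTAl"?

pELFgnY

Each output is the input with this applied: flip the case of every letter, then shift every letter 13 places forward in the alphabet (wrapping around) — i.e. ROT13.
For "CrysTAl", step one produces "cRYStaL"; step two turns that into "pELFgnY".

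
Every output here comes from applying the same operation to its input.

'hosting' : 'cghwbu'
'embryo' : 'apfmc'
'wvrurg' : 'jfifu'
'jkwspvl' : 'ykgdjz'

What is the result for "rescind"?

sgqwbr

The transformation: shift every letter 12 places backward in the alphabet (wrapping around), then delete the first character.
Doing the same to "rescind": "sgqwbr".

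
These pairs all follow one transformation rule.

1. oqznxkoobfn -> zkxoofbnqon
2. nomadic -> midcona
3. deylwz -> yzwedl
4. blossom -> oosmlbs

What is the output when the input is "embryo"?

The transformation: swap each adjacent pair of characters (1↔2, 3↔4, ...), then move the first 3 characters to the end (rotate left by 3).
Working it through for "embryo": intermediate "merboy", final "boymer".

boymer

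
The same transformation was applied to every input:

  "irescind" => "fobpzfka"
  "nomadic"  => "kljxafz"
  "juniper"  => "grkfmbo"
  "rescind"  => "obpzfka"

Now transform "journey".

glrokbv

In each case the input is transformed by: shift every letter 3 places backward in the alphabet (wrapping around).
So "journey" becomes "glrokbv".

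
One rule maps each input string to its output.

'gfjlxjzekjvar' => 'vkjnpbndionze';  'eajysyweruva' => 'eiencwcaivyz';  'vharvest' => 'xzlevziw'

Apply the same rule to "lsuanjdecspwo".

In each case the input is transformed by: shift every letter 4 places forward in the alphabet (wrapping around), then move the last character to the front.
Working it through for "lsuanjdecspwo": intermediate "pwyernhigwtas", final "spwyernhigwta".

spwyernhigwta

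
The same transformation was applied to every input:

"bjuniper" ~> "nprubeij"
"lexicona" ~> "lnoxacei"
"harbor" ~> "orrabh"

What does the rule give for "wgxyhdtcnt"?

ttwxycdghn

What's happening: sort the characters into alphabetical order, then swap the front and back halves of the string.
Doing the same to "wgxyhdtcnt": "ttwxycdghn".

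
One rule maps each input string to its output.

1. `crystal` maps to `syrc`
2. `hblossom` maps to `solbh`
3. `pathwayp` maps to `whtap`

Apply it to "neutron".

Rule — reverse the string, then delete the first 3 characters.
On "neutron" that produces "tuen".

tuen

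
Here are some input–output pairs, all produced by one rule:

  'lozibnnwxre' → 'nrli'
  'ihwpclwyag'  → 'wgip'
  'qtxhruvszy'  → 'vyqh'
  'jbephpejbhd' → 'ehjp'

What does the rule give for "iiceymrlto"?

The rule is to keep one character in every 3, starting at position 1 (positions 1st, 4th, 7th, ...), then move the first 2 characters to the end (rotate left by 2).
Working it through for "iiceymrlto": intermediate "iero", final "roie".

roie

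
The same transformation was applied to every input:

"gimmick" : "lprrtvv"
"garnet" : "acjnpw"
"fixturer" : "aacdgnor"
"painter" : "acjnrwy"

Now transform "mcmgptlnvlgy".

In each case the input is transformed by: shift every letter 9 places forward in the alphabet (wrapping around), then sort the characters into alphabetical order.
Applying both steps to "mcmgptlnvlgy": "vlvpycuweuph", then "cehlppuuvvwy".

cehlppuuvvwy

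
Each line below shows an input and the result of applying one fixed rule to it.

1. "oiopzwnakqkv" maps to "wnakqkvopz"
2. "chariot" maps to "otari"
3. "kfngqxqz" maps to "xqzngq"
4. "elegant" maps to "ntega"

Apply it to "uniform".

rmifo

The transformation: delete the first 2 characters, then move the first 3 characters to the end (rotate left by 3).
Applying both steps to "uniform": "iform", then "rmifo".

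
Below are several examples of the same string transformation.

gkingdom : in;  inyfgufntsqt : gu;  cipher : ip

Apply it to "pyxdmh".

In each case the input is transformed by: swap the front and back halves of the string, then keep only the last 2 characters.
Doing the same to "pyxdmh": "yx".

yx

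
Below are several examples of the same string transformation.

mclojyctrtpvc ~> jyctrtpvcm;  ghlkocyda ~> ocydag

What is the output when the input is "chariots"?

iotsc

Rule — move the first character to the end, then delete the first 3 characters.
Applying both steps to "chariots": "hariotsc", then "iotsc".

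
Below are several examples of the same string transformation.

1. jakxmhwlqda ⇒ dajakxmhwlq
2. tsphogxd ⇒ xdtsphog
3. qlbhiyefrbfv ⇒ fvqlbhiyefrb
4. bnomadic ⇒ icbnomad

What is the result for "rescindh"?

In each case the input is transformed by: move the last 2 characters to the front (rotate right by 2).
Applying that to "rescindh" gives "dhrescin".

dhrescin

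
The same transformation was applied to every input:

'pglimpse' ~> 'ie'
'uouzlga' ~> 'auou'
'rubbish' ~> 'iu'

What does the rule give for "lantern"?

ea

Looking at the pairs, the operation is to move the first 3 characters to the end (rotate left by 3), then keep only the vowels.
"lantern" → "ternlan" → "ea".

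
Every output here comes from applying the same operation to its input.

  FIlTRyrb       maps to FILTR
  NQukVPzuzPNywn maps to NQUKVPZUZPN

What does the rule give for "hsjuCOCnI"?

The pattern: delete the last 3 characters, then convert every letter to uppercase.
Starting from "hsjuCOCnI": after the first operation, "hsjuCO"; after the second, "HSJUCO".

HSJUCO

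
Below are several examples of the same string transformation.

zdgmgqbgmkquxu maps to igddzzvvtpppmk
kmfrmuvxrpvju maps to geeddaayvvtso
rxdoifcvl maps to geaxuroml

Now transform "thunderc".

dcawqnml

The rule is to sort the characters into reverse alphabetical order, then shift every letter 9 places forward in the alphabet (wrapping around).
On "thunderc": the first step gives "utrnhedc", and the second then gives "dcawqnml".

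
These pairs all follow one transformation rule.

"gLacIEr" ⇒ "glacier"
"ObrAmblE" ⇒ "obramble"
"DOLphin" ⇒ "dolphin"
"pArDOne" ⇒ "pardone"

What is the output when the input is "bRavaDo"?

bravado

The transformation: convert every letter to lowercase.
On "bRavaDo" that produces "bravado".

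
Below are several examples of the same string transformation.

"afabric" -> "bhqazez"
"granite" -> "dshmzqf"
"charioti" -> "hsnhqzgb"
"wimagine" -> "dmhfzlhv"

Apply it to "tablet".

sdkazs

Rule — shift every letter 1 place backward in the alphabet (wrapping around), then reverse the string.
On "tablet": the first step gives "szakds", and the second then gives "sdkazs".
(Check on "afabric": → "zezaqhb" → "bhqazez" ✓)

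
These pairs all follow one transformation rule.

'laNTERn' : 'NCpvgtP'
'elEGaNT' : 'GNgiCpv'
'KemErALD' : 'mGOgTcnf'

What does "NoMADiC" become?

In each case the input is transformed by: flip the case of every letter, then shift every letter 2 places forward in the alphabet (wrapping around).
For "NoMADiC", step one produces "nOmadIc"; step two turns that into "pQocfKe".
(Check on "laNTERn": → "LAnterN" → "NCpvgtP" ✓)

pQocfKe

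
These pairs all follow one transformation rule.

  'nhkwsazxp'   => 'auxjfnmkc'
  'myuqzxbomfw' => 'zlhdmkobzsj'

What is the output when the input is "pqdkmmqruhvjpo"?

The pattern: shift every letter 13 places forward in the alphabet (wrapping around) — i.e. ROT13.
For "pqdkmmqruhvjpo" the result is "cdqxzzdehuiwcb".

cdqxzzdehuiwcb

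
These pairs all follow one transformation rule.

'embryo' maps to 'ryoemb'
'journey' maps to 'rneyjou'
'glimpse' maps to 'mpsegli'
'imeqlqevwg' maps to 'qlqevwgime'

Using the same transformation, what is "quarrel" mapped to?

rrelqua

Rule — move the first 3 characters to the end (rotate left by 3).
Applying that to "quarrel" gives "rrelqua".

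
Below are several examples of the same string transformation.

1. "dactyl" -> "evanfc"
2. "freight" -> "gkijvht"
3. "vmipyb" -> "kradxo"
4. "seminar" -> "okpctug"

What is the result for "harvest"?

In each case the input is transformed by: shift every letter 2 places forward in the alphabet (wrapping around), then move the first 2 characters to the end (rotate left by 2).
On "harvest" that produces "txguvjc".

txguvjc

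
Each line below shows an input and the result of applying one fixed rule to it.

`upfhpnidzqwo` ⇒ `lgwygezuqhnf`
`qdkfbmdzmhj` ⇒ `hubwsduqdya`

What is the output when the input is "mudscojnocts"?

The transformation: shift every letter 9 places backward in the alphabet (wrapping around).
For "mudscojnocts" the result is "dlujtfaeftkj".

dlujtfaeftkj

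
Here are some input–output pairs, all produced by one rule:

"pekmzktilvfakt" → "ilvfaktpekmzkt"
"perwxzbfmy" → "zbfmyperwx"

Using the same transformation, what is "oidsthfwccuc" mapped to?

fwccucoidsth

The rule is to swap the front and back halves of the string.
Doing the same to "oidsthfwccuc": "fwccucoidsth".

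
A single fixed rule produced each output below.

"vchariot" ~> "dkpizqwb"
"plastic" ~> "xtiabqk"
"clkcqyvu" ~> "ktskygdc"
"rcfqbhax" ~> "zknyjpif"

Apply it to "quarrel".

ycizzmt

Each output is the input with this applied: shift every letter 8 places forward in the alphabet (wrapping around).
"quarrel" → "ycizzmt".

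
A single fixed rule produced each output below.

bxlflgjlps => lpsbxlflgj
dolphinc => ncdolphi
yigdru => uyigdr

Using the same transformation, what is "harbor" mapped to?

Rule — move the first 2 characters to the end (rotate left by 2), then swap the front and back halves of the string.
Starting from "harbor": after the first operation, "rborha"; after the second, "rharbo".

rharbo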